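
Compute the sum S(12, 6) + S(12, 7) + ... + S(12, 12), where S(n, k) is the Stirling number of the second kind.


By definition, S(n, k) counts partitions of an n-set into exactly k nonempty blocks.
Computing row n = 12 for k = 6..12:
S(12, k): 1323652, 627396, 159027, 22275, 1705, 66, 1
Sum = 2134122.

2134122


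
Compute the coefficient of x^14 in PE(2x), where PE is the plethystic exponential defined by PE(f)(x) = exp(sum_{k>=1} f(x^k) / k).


With f(x) = 2x, the exponent is sum_{k>=1} 2 x^k / k = 2 * (-ln(1 - x)). Exponentiating:
PE(2x) = exp(-2 ln(1 - x)) = 1/(1 - x)^2.
By the negative binomial expansion, [x^n] 1/(1 - x)^2 = C(n + 1, 1).
For n = 14: C(15, 1) = 15.

15


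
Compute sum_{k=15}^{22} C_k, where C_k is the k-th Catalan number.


C_15 through C_22: 9694845, 35357670, 129644790, 477638700, 1767263190, 6564120420, 24466267020, 91482563640
Sum = 9694845 + 35357670 + 129644790 + 477638700 + 1767263190 + 6564120420 + 24466267020 + 91482563640
= 124932550275

124932550275


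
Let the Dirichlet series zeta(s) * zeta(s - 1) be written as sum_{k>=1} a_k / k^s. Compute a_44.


Convolution gives a_k = sum_{d | k} d * 1 = sum_{d | k} d = sigma(k), the sum of positive divisors of k.
For k = 44, the divisors are 1, 2, 4, 11, 22, 44, so
sigma(44) = 1 + 2 + 4 + 11 + 22 + 44 = 84.

84


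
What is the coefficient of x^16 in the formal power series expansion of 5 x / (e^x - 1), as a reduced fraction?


The exponential generating function for Bernoulli numbers is
x / (e^x - 1) = sum_{k>=0} B_k x^k / k!.
So the coefficient of x^16 in 5 x / (e^x - 1) is 5 B_16 / 16!.
Computing: B_16 = -3617/510, 16! = 20922789888000, giving
5 * -3617/510 / 20922789888000 = -3617/2134124568576000.

-3617/2134124568576000


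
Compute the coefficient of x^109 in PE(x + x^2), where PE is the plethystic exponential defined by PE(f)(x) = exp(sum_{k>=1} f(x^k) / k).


With f(x) = x + x^2, the exponent is sum_{k>=1} (x^k + x^(2k)) / k = -ln(1 - x) - ln(1 - x^2). Exponentiating:
PE(x + x^2) = 1 / ((1 - x)(1 - x^2)).
This is the generating function for partitions of n into parts of size 1 or 2. The number of 2's can be any j in 0..54, and the rest are 1's, so
[x^109] = floor(109/2) + 1 = 55.

55


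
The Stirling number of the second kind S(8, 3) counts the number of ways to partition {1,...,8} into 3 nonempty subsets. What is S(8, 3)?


Using the explicit formula S(n,k) = (1/k!) sum_{j=0}^{k} (-1)^(k-j) C(k,j) j^n:
S(8, 3) = 966
Equivalently, S(n,k) is n! times the coefficient of x^n in the EGF (e^x - 1)^k / k!.

966


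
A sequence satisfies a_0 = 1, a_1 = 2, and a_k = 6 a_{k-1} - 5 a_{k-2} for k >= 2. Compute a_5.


The characteristic equation is t^2 - 6 t + 5 = 0, with roots r_1 = 5 and r_2 = 1 (so c_1 = r_1 + r_2, c_2 = -r_1 r_2 as required).
One can use the closed form a_n = A r_1^n + B r_2^n, but direct iteration is more reliable:
a_0 = 1, a_1 = 2, a_2 = 7, a_3 = 32, a_4 = 157, a_5 = 782.
So a_5 = 782.

782


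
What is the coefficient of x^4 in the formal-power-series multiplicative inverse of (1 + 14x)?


The inverse is 1/(1 + 14x). Apply the geometric identity 1/(1 - y) = sum_{k>=0} y^k with y = -14x:
1/(1 + 14x) = sum_{k>=0} (-14)^k x^k.
So the coefficient of x^4 is (-14)^4 = 38416.

38416


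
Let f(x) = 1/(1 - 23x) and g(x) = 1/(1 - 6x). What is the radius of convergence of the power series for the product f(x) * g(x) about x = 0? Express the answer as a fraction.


The radius of 1/(1 - 23x) is 1/23 (nearest singularity at x = 1/23), and the radius of 1/(1 - 6x) is 1/6.
The product f(x)*g(x) = 1/((1 - 23x)(1 - 6x)) has singularities at both 1/23 and 1/6, so its radius of convergence is the distance to the nearest one:
min(1/23, 1/6) = 1/23.

1/23


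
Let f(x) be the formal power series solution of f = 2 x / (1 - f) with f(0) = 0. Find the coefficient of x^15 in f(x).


Apply Lagrange inversion: f = 2 x * phi(f) with phi(t) = 1/(1 - t), so
[x^n] f = 2^n * (1/n) [t^(n-1)] phi(t)^n = 2^n * (1/n) [t^(n-1)] (1 - t)^(-n) = 2^n * (1/n) C(2n - 2, n - 1) = 2^n * C_{n-1}.
For n = 15: C_14 = C(28, 14) / 15 = 40116600/15 = 2674440.
With the 2^15 = 32768 factor, the coefficient is 32768 * 2674440 = 87636049920.

87636049920


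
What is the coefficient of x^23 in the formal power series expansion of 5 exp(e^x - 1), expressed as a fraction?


exp(e^x - 1) is the exponential generating function for the Bell numbers Bell_k: exp(e^x - 1) = sum_{k>=0} Bell_k x^k / k!.
So the coefficient of x^23 in 5 exp(e^x - 1) is 5 Bell_23 / 23!.
Computing: Bell_23 = 44152005855084346 and 23! = 25852016738884976640000, giving
5 * 44152005855084346/25852016738884976640000 = 22076002927542173/2585201673888497664000.

22076002927542173/2585201673888497664000


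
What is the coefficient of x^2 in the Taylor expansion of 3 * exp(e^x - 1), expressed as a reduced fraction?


exp(e^x - 1) = sum_{k>=0} Bell_k x^k / k!, where Bell_k is the k-th Bell number.
So the coefficient of x^2 is 3 * Bell_2 / 2!.
Computing: Bell_2 = 2 and 2! = 2, giving
3 * 2/2 = 3.

3


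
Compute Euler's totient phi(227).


phi(n) counts integers in [1, n] coprime to n. Using the multiplicative formula phi(n) = n * prod_{p | n} (1 - 1/p):
227 = 227, so
phi(227) = 227 * (1 - 1/227) = 226.

226


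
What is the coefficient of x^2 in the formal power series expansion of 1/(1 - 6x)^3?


The general identity 1/(1 - c x)^r = sum_{k>=0} c^k C(k + r - 1, r - 1) x^k follows by substituting y = c x into 1/(1 - y)^r = sum_{k>=0} C(k + r - 1, r - 1) y^k.
For c = 6, r = 3, k = 2:
6^2 * C(4, 2) = 36 * 6 = 216.

216


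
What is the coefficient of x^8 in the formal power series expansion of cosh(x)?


The Maclaurin series is cosh(t) = sum_{m>=0} t^(2m) / (2m)!, so substituting t = x, only even powers of x are nonzero, with coefficient of x^(2m) equal to 1 / (2m)!.
For x^8 the coefficient is 1/8! = 1/40320 = 1/40320.

1/40320


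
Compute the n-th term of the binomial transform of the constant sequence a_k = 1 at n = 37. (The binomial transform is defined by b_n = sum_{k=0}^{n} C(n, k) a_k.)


With a_k = 1 for all k, b_n = sum_{k=0}^{n} C(n, k) = 2^n by the binomial theorem.
For n = 37: 2^37 = 137438953472.

137438953472


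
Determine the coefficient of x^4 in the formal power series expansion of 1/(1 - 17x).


The geometric series identity gives 1/(1 - c x) = sum_{k>=0} c^k x^k, so the coefficient of x^k is c^k.
Here c = 17 and k = 4.
Computing: 17^4 = 83521

83521


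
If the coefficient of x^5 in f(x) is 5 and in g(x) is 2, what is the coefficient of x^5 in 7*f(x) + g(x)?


Scalar multiplication scales coefficients: 7 * 5 = 35.
Then add the g coefficient: 35 + 2
= 37

37


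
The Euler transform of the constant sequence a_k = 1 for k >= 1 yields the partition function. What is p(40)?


The Euler transform converts the sequence a_k = 1 into the number of integer partitions.
Using the recurrence or dynamic programming:
p(40) = 37338

37338


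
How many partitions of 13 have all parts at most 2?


Using the generating function (1-x)^(-1)(1-x^2)^(-1),
the coefficient of x^13 counts these restricted partitions.
Result = 7

7


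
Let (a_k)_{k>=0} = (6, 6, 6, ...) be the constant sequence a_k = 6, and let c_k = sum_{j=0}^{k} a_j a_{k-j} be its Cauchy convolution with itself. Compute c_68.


Since a_j = 6 for all j >= 0, the convolution sum becomes
c_k = sum_{j=0}^{k} 6 * 6 = 36 * (k + 1).
Equivalently, the generating function of (a_k) is 6/(1 - x) and its square is 36/(1 - x)^2 = sum_{k>=0} 36(k + 1) x^k.
For k = 68: 36 * 69 = 2484.

2484


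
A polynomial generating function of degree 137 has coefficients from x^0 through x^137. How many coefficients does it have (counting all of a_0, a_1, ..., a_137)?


A polynomial of degree 137 takes the form a_0 + a_1 x + ... + a_137 x^137.
The number of coefficients is 137 + 1 = 138.

138


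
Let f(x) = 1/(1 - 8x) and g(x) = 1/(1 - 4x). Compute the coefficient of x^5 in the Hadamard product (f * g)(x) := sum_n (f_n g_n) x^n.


f has coefficients f_k = 8^k and g has coefficients g_k = 4^k, so the Hadamard product has coefficient (f*g)_k = 8^k * 4^k = 32^k.
For k = 5: 32^5 = 33554432.

33554432


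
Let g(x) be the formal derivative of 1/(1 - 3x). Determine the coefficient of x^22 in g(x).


Differentiate termwise: d/dx sum_{k>=0} 3^k x^k = sum_{k>=1} k 3^k x^(k-1) = sum_{j>=0} (j+1) 3^(j+1) x^j.
Equivalently, d/dx [1/(1 - 3x)] = 3/(1 - 3x)^2.
For j = 22: 23 * 3^23 = 23 * 94143178827 = 2165293113021.

2165293113021


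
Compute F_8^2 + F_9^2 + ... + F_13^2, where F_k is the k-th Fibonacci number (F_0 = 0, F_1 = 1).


There is a standard identity sum_{k=0}^{N} F_k^2 = F_N * F_{N+1} (proved inductively from the telescoping relation F_k^2 = F_k F_{k+1} - F_{k-1} F_k). Then
sum_{k=8}^{13} F_k^2 = F_13 F_14 - F_7 F_8.
Computing: F_13 = 233, F_14 = 377, F_7 = 13, F_8 = 21.
Sum = 233 * 377 - 13 * 21 = 87568.

87568


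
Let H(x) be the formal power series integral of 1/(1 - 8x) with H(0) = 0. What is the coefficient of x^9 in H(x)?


1/(1 - 8x) = sum_{k>=0} 8^k x^k. Integrating termwise with H(0) = 0:
H(x) = sum_{k>=0} 8^k x^(k+1) / (k+1) = sum_{m>=1} 8^(m-1) x^m / m.
For m = 9: 8^8/9 = 16777216/9 = 16777216/9.

16777216/9


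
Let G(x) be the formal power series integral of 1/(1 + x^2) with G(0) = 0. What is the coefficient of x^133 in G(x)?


1/(1 + x^2) = sum_{j>=0} (-1)^j x^(2j). Integrating termwise with G(0) = 0:
G(x) = sum_{j>=0} (-1)^j x^(2j+1) / (2j+1) = arctan(x).
Only odd powers are nonzero. For x^133 write 133 = 2*66 + 1, giving
(-1)^66 / 133 = 1/133 = 1/133.

1/133


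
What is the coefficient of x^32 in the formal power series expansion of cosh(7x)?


The Maclaurin series is cosh(t) = sum_{m>=0} t^(2m) / (2m)!, so substituting t = 7x, only even powers of x are nonzero, with coefficient of x^(2m) equal to 7^(2m) / (2m)!.
For x^32 the coefficient is 7^32/32! = 1104427674243920646305299201/263130836933693530167218012160000000 = 459986536544739960976801/109592185311825710190428160000000.

459986536544739960976801/109592185311825710190428160000000


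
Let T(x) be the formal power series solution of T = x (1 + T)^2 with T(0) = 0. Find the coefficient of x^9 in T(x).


Apply the Lagrange inversion formula: if T = x * phi(T) with phi(t) = (1 + t)^2, then [x^n] T = (1/n) [t^(n-1)] phi(t)^n = (1/n) [t^(n-1)] (1 + t)^(2n) = (1/n) C(2n, n-1).
Using the identity C(2n, n-1) = C(2n, n) * n / (n+1), the unscaled factor equals C(2n, n) / (n+1) = C_n, the n-th Catalan number.
For n = 9: C_9 = C(18, 9) / 10 = 48620/10 = 4862 = 4862.

4862


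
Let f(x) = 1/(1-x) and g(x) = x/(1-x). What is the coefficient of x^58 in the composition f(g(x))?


First simplify the composition: f(g(x)) = 1/(1 - x/(1-x)) = (1-x)/((1-x) - x) = (1-x)/(1-2x).
Now extract the coefficient. Write (1-x)/(1-2x) = 1/(1-2x) - x/(1-2x).
The coefficient of x^n in 1/(1-2x) is 2^n, and in x/(1-2x) is 2^(n-1) (for n >= 1).
So the coefficient of x^58 is 2^58 - 2^57 = 288230376151711744 - 144115188075855872 = 144115188075855872.

144115188075855872


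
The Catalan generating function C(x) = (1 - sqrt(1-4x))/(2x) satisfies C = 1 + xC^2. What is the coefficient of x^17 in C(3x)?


Substituting x -> 3x scales the n-th coefficient by 3^n, so [x^17] C(3x) = 3^17 * C_17.
C_17 = C(2*17, 17)/(18) = 2333606220/18 = 129644790.
So 3^17 * 129644790 = 129140163 * 129644790 = 16742349312700770.

16742349312700770


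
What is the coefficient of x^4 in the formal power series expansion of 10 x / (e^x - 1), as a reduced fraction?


The exponential generating function for Bernoulli numbers is
x / (e^x - 1) = sum_{k>=0} B_k x^k / k!.
So the coefficient of x^4 in 10 x / (e^x - 1) is 10 B_4 / 4!.
Computing: B_4 = -1/30, 4! = 24, giving
10 * -1/30 / 24 = -1/72.

-1/72


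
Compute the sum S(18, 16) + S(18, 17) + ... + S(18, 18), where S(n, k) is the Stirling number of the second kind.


By definition, S(n, k) counts partitions of an n-set into exactly k nonempty blocks.
Computing row n = 18 for k = 16..18:
S(18, k): 9996, 153, 1
Sum = 10150.

10150


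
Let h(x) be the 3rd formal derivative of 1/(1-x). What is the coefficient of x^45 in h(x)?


Differentiating 3 times: d^3/dx^3 [1/(1-x)] = 3!/(1-x)^4.
The expansion 1/(1-x)^4 = sum_{k>=0} C(k+3, 3) x^k, so the coefficient of x^n in 3!/(1-x)^4 is 3! * C(n+3, 3).
For n = 45: 6 * C(48, 3) = 6 * 17296 = 103776

103776


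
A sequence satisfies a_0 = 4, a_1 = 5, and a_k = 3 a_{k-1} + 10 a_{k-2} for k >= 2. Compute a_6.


The characteristic equation is t^2 - 3 t - 10 = 0, with roots r_1 = 5 and r_2 = -2 (so c_1 = r_1 + r_2, c_2 = -r_1 r_2 as required).
One can use the closed form a_n = A r_1^n + B r_2^n, but direct iteration is more reliable:
a_0 = 4, a_1 = 5, a_2 = 55, a_3 = 215, a_4 = 1195, a_5 = 5735, a_6 = 29155.
So a_6 = 29155.

29155


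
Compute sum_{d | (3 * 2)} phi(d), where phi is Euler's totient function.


First, 3 * 2 = 6. One classical identity is sum_{d | n} phi(d) = n (each k in [1, n] has a unique gcd with n, and among the k's with gcd(k, n) = n/d there are phi(d) of them). So the sum equals 6. We also verify directly:
Divisors of 6: 1, 2, 3, 6.
phi values: 1, 1, 2, 2.
Sum = 6.

6


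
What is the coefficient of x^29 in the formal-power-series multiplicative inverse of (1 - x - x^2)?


Let the inverse be f(x) = sum_{k>=0} a_k x^k. From f(x) * (1 - x - x^2) = 1 and matching coefficients:
 x^0: a_0 = 1.
 x^1: a_1 - a_0 = 0, so a_1 = 1.
 x^k (k >= 2): a_k - a_{k-1} - a_{k-2} = 0, i.e. a_k = a_{k-1} + a_{k-2}.
This is the Fibonacci-type recurrence shifted so that a_0 = a_1 = 1.
Iterating: a_0=1, a_1=1, a_2=2, a_3=3, a_4=5, a_5=8, a_6=13, a_7=21, a_8=34, a_9=55, ...
a_29 = 832040.

832040


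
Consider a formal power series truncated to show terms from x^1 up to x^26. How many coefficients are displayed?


From x^1 to x^26 inclusive, the count is 26 - 1 + 1 = 26.

26


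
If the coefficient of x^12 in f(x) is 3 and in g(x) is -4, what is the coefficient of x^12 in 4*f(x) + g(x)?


Scalar multiplication scales coefficients: 4 * 3 = 12.
Then add the g coefficient: 12 + -4
= 8

8


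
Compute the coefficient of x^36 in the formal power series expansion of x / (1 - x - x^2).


Let f(x) = sum_{k>=0} a_k x^k. Multiplying f(x) * (1 - x - x^2) = x and matching coefficients gives a_0 = 0, a_1 = 1, and a_k = a_{k-1} + a_{k-2} for k >= 2. These are the Fibonacci numbers F_k.
Iterating from F_0 = 0, F_1 = 1:
F_0=0, F_1=1, F_2=1, F_3=2, F_4=3, F_5=5, F_6=8, F_7=13, F_8=21, F_9=34, ...
F_36 = 14930352.

14930352


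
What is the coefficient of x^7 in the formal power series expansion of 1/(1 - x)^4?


The expansion 1/(1 - x)^r = sum_{k>=0} C(k + r - 1, r - 1) x^k follows from the multiset / negative-binomial theorem (or from repeated differentiation of the geometric series).
For r = 4 and k = 7:
C(10, 3) = 3628800 / (6 * 5040) = 120.

120


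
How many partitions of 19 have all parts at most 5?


Using the generating function (1-x)^(-1)(1-x^2)^(-1)...(1-x^5)^(-1),
the coefficient of x^19 counts these restricted partitions.
Result = 164

164


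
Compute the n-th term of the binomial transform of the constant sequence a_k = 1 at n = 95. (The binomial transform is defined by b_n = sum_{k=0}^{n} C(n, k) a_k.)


With a_k = 1 for all k, b_n = sum_{k=0}^{n} C(n, k) = 2^n by the binomial theorem.
For n = 95: 2^95 = 39614081257132168796771975168.

39614081257132168796771975168


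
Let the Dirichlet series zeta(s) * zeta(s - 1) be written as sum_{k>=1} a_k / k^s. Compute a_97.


Convolution gives a_k = sum_{d | k} d * 1 = sum_{d | k} d = sigma(k), the sum of positive divisors of k.
For k = 97, the divisors are 1, 97, so
sigma(97) = 1 + 97 = 98.

98


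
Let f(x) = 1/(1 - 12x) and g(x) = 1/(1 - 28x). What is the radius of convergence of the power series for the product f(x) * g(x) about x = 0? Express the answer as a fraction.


The radius of 1/(1 - 12x) is 1/12 (nearest singularity at x = 1/12), and the radius of 1/(1 - 28x) is 1/28.
The product f(x)*g(x) = 1/((1 - 12x)(1 - 28x)) has singularities at both 1/12 and 1/28, so its radius of convergence is the distance to the nearest one:
min(1/12, 1/28) = 1/28.

1/28


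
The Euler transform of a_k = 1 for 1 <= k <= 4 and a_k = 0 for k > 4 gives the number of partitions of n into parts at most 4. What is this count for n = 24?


Partitions of 24 into parts at most 4:
Using generating function (1-x)^(-1)(1-x^2)^(-1)...(1-x^4)^(-1),
the coefficient of x^24 = 169

169


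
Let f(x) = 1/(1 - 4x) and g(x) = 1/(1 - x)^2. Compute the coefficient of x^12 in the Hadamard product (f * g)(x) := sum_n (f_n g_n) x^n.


f has coefficients f_k = 4^k. For g = 1/(1 - x)^2 the coefficient is g_k = C(k + 1, 1) = k + 1. The Hadamard coefficient is (f * g)_k = 4^k * (k + 1).
For k = 12: 4^12 * 13 = 16777216 * 13 = 218103808.

218103808


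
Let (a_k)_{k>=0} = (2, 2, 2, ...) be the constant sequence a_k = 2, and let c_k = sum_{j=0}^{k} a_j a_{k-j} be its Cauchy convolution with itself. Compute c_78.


Since a_j = 2 for all j >= 0, the convolution sum becomes
c_k = sum_{j=0}^{k} 2 * 2 = 4 * (k + 1).
Equivalently, the generating function of (a_k) is 2/(1 - x) and its square is 4/(1 - x)^2 = sum_{k>=0} 4(k + 1) x^k.
For k = 78: 4 * 79 = 316.

316


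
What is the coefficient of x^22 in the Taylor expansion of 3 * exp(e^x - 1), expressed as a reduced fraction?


exp(e^x - 1) = sum_{k>=0} Bell_k x^k / k!, where Bell_k is the k-th Bell number.
So the coefficient of x^22 is 3 * Bell_22 / 22!.
Computing: Bell_22 = 4506715738447323 and 22! = 1124000727777607680000, giving
3 * 4506715738447323/1124000727777607680000 = 88366975263673/7346409985474560000.

88366975263673/7346409985474560000


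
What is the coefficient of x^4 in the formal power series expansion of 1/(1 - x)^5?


The negative binomial / multiset identity is
1/(1 - x)^r = sum_{k>=0} C(k + r - 1, r - 1) x^k.
Here r = 5 and k = 4, so the coefficient is
C(4 + 4, 4) = C(8, 4)
= 70

70


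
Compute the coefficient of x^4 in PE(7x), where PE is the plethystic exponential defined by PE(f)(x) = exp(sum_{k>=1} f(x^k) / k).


With f(x) = 7x, the exponent is sum_{k>=1} 7 x^k / k = 7 * (-ln(1 - x)). Exponentiating:
PE(7x) = exp(-7 ln(1 - x)) = 1/(1 - x)^7.
By the negative binomial expansion, [x^n] 1/(1 - x)^7 = C(n + 6, 6).
For n = 4: C(10, 6) = 210.

210


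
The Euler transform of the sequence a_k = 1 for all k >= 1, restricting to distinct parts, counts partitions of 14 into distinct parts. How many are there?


Partitions of 14 into distinct parts can be computed via generating function.
Product (1+x)(1+x^2)(1+x^3)...
The coefficient of x^14 = 22

22


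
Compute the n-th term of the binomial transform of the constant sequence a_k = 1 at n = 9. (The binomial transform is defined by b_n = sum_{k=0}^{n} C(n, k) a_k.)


With a_k = 1 for all k, b_n = sum_{k=0}^{n} C(n, k) = 2^n by the binomial theorem.
For n = 9: 2^9 = 512.

512


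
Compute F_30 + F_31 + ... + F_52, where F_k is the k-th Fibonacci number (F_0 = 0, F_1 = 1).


Use the identity sum_{k=0}^{N} F_k = F_{N+2} - 1 (which follows from F_{k+2} - F_{k+1} = F_k). Then
sum_{k=30}^{52} F_k = (F_{54} - 1) - (F_{31} - 1) = F_{54} - F_{31}.
Computing: F_{54} = 86267571272, F_{31} = 1346269, so
Sum = 86267571272 - 1346269 = 86266225003.

86266225003


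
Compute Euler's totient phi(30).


phi(n) counts integers in [1, n] coprime to n. Using the multiplicative formula phi(n) = n * prod_{p | n} (1 - 1/p):
30 = 2 * 3 * 5, so
phi(30) = 30 * (1 - 1/2) * (1 - 1/3) * (1 - 1/5) = 8.

8


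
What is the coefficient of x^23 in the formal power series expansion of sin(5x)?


The Maclaurin series is sin(t) = sum_{k>=0} (-1)^k t^(2k+1) / (2k+1)!, so substituting t = 5x, only odd powers of x are nonzero, with coefficient of x^(2k+1) equal to (-1)^k 5^(2k+1) / (2k+1)!.
Write 23 = 2*11 + 1, giving the coefficient (-1)^11 * 5^23 / 23! = -11920928955078125/25852016738884976640000 = -19073486328125/41363226782215962624.

-19073486328125/41363226782215962624


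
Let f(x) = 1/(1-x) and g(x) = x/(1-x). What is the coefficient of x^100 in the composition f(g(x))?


First simplify the composition: f(g(x)) = 1/(1 - x/(1-x)) = (1-x)/((1-x) - x) = (1-x)/(1-2x).
Now extract the coefficient. Write (1-x)/(1-2x) = 1/(1-2x) - x/(1-2x).
The coefficient of x^n in 1/(1-2x) is 2^n, and in x/(1-2x) is 2^(n-1) (for n >= 1).
So the coefficient of x^100 is 2^100 - 2^99 = 1267650600228229401496703205376 - 633825300114114700748351602688 = 633825300114114700748351602688.

633825300114114700748351602688


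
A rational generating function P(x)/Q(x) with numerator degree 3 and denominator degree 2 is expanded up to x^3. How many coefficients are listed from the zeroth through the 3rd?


Expanding up to x^3 gives the coefficients for x^0, x^1, ..., x^3.
That is 3 + 1 = 4 coefficients in total.

4


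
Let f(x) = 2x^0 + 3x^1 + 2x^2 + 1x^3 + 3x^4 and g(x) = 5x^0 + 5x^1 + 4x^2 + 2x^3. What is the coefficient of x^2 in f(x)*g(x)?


Cauchy product at x^2:
2*4 + 3*5 + 2*5
= 33

33


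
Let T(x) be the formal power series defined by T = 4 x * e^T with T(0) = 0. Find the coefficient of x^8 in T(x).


Apply the Lagrange inversion formula: if T = 4 x * phi(T) with phi(t) = e^t, then
[x^n] T = 4^n * (1/n) [t^(n-1)] phi(t)^n = 4^n * (1/n) [t^(n-1)] e^(n t) = 4^n * (1/n) * n^(n-1) / (n-1)! = 4^n * n^(n-1) / n!.
When c = 1 this is the Cayley count of rooted labeled trees on n vertices, divided by n!.
For n = 8: 4^8 * 8^7 / 8! = 65536 * 2097152/40320 = 1073741824/315.

1073741824/315


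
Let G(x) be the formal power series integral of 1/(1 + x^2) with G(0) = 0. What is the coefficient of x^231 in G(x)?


1/(1 + x^2) = sum_{j>=0} (-1)^j x^(2j). Integrating termwise with G(0) = 0:
G(x) = sum_{j>=0} (-1)^j x^(2j+1) / (2j+1) = arctan(x).
Only odd powers are nonzero. For x^231 write 231 = 2*115 + 1, giving
(-1)^115 / 231 = -1/231 = -1/231.

-1/231


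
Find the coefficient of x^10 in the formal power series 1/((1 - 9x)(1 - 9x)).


By partial fractions or Cauchy convolution:
The coefficient equals sum_{k=0}^{10} 9^k * 9^(10-k).
= 38354628411

38354628411


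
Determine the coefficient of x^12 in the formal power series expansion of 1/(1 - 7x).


The geometric series identity gives 1/(1 - c x) = sum_{k>=0} c^k x^k, so the coefficient of x^k is c^k.
Here c = 7 and k = 12.
Computing: 7^12 = 13841287201

13841287201


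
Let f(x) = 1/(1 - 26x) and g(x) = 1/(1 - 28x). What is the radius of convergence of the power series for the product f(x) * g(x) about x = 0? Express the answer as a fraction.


The radius of 1/(1 - 26x) is 1/26 (nearest singularity at x = 1/26), and the radius of 1/(1 - 28x) is 1/28.
The product f(x)*g(x) = 1/((1 - 26x)(1 - 28x)) has singularities at both 1/26 and 1/28, so its radius of convergence is the distance to the nearest one:
min(1/26, 1/28) = 1/28.

1/28


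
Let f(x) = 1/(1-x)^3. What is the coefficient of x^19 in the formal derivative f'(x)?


Differentiate: d/dx [ 1/(1-x)^r ] = r / (1-x)^(r+1).
Here r = 3, so f'(x) = 3 / (1-x)^4.
The expansion of 1/(1-x)^(r+1) has coefficient of x^n equal to C(n+r, r).
So the coefficient of x^19 in f'(x) is
3 * C(22, 3) = 3 * 1540 = 4620

4620


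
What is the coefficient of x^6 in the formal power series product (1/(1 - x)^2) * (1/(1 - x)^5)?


Combine the factors: (1/(1 - x)^2) * (1/(1 - x)^5) = 1/(1 - x)^7.
Then use 1/(1 - x)^r = sum_{k>=0} C(k + r - 1, r - 1) x^k with r = 7 and k = 6:
C(12, 6) = 924.

924


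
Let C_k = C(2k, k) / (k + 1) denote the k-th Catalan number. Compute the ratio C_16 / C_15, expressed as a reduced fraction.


Using C_k = (2k)! / (k! (k+1)!), the ratio C_{k+1}/C_k simplifies to
C_{k+1}/C_k = [(2k+2)! / ((k+1)! (k+2)!)] * [k! (k+1)! / (2k)!]
 = (2k+2)(2k+1) / ((k+1)(k+2)) = 2(2k+1) / (k+2).
For k = 15: 2(2*15 + 1) / (15 + 2) = 62/17 = 62/17.

62/17


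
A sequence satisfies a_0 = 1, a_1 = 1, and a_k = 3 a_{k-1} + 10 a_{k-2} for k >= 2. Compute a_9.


The characteristic equation is t^2 - 3 t - 10 = 0, with roots r_1 = 5 and r_2 = -2 (so c_1 = r_1 + r_2, c_2 = -r_1 r_2 as required).
One can use the closed form a_n = A r_1^n + B r_2^n, but direct iteration is more reliable:
a_0 = 1, a_1 = 1, a_2 = 13, a_3 = 49, a_4 = 277, a_5 = 1321, a_6 = 6733, a_7 = 33409, a_8 = 167557, a_9 = 836761.
So a_9 = 836761.

836761


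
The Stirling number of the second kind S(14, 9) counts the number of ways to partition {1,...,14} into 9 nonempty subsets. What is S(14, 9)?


Using the explicit formula S(n,k) = (1/k!) sum_{j=0}^{k} (-1)^(k-j) C(k,j) j^n:
S(14, 9) = 5135130
Equivalently, S(n,k) is n! times the coefficient of x^n in the EGF (e^x - 1)^k / k!.

5135130


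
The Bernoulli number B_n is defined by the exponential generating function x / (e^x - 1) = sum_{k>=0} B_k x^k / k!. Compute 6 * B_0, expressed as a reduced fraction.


Bernoulli numbers can also be computed recursively via B_0 = 1 and sum_{j=0}^{m} C(m+1, j) B_j = 0 for m >= 1. Odd-index Bernoulli numbers vanish for k >= 3.
Computing B_0 = 1, so 6 * B_0 = 6 * 1 = 6.

6


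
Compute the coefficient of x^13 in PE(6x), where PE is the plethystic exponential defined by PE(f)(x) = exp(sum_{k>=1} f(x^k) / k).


With f(x) = 6x, the exponent is sum_{k>=1} 6 x^k / k = 6 * (-ln(1 - x)). Exponentiating:
PE(6x) = exp(-6 ln(1 - x)) = 1/(1 - x)^6.
By the negative binomial expansion, [x^n] 1/(1 - x)^6 = C(n + 5, 5).
For n = 13: C(18, 5) = 8568.

8568


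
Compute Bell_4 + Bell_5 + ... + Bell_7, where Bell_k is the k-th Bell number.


Recall Bell_k counts set partitions of a k-set (with Bell_0 = 1 by convention).
Bell_4 through Bell_7: 15, 52, 203, 877
Sum = 15 + 52 + 203 + 877 = 1147.

1147


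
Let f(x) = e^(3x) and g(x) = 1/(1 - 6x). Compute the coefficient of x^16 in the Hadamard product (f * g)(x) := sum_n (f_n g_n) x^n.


Expanding: f_k = 3^k/k! (from e^(3x)) and g_k = 6^k (from 1/(1 - 6x)). So the Hadamard coefficient (f * g)_k = 3^k 6^k / k! = (18)^k / k!.
For k = 16: 18^16/16! = 121439531096594251776/20922789888000 = 5083731656658/875875.

5083731656658/875875


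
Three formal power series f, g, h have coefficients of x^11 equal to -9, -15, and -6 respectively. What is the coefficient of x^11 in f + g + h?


Series addition is componentwise:
-9 + -15 + -6
= -30

-30


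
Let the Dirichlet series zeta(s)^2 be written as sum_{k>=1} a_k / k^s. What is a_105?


The Dirichlet convolution of the constant function 1 with itself gives (1 * 1)(k) = sum_{d | k} 1 = d(k), the number of positive divisors of k.
Since zeta(s) = sum_{k>=1} 1/k^s, we have zeta(s)^2 = sum_{k>=1} d(k)/k^s, so a_k = d(k).
For k = 105: the divisors are 1, 3, 5, 7, 15, 21, 35, 105.
Count = 8.

8


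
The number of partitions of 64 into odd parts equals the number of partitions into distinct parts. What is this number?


Computing partitions of 64 into odd parts (1, 3, 5, ...):
Using the generating function prod_{k>=0} 1/(1-x^(2k+1)),
the count is 16444

16444


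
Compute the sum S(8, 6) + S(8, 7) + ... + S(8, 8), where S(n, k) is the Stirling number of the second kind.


By definition, S(n, k) counts partitions of an n-set into exactly k nonempty blocks.
Computing row n = 8 for k = 6..8:
S(8, k): 266, 28, 1
Sum = 295.

295


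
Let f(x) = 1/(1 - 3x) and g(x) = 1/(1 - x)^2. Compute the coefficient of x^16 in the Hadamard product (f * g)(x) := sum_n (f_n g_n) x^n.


f has coefficients f_k = 3^k. For g = 1/(1 - x)^2 the coefficient is g_k = C(k + 1, 1) = k + 1. The Hadamard coefficient is (f * g)_k = 3^k * (k + 1).
For k = 16: 3^16 * 17 = 43046721 * 17 = 731794257.

731794257


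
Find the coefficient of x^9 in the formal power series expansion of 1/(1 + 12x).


Write 1/(1 + c x) = 1/(1 - (-c) x) and apply the geometric-series identity
1/(1 - y) = sum_{k>=0} y^k to get 1/(1 + c x) = sum_{k>=0} (-c)^k x^k.
So the coefficient of x^k is (-c)^k = (-1)^k * c^k.
Here c = 12 and k = 9:
(-12)^9 = -1 * 5159780352 = -5159780352

-5159780352


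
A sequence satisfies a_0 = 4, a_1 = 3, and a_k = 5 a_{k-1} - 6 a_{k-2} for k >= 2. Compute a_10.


The characteristic equation is t^2 - 5 t + 6 = 0, with roots r_1 = 3 and r_2 = 2 (so c_1 = r_1 + r_2, c_2 = -r_1 r_2 as required).
One can use the closed form a_n = A r_1^n + B r_2^n, but direct iteration is more reliable:
a_0 = 4, a_1 = 3, a_2 = -9, a_3 = -63, a_4 = -261, a_5 = -927, a_6 = -3069, a_7 = -9783, a_8 = -30501, a_9 = -93807, a_10 = -286029.
So a_10 = -286029.

-286029


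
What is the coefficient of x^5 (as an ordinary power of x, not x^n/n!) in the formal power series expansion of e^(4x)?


The exponential series is e^y = sum_{k>=0} y^k / k!. Substituting y = 4x gives
e^(4x) = sum_{k>=0} 4^k x^k / k!.
So the coefficient of x^n is a^n/n! with a = 4, n = 5:
4^5 / 5! = 1024/120 = 128/15

128/15


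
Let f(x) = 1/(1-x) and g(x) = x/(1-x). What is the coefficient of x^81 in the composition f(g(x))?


First simplify the composition: f(g(x)) = 1/(1 - x/(1-x)) = (1-x)/((1-x) - x) = (1-x)/(1-2x).
Now extract the coefficient. Write (1-x)/(1-2x) = 1/(1-2x) - x/(1-2x).
The coefficient of x^n in 1/(1-2x) is 2^n, and in x/(1-2x) is 2^(n-1) (for n >= 1).
So the coefficient of x^81 is 2^81 - 2^80 = 2417851639229258349412352 - 1208925819614629174706176 = 1208925819614629174706176.

1208925819614629174706176


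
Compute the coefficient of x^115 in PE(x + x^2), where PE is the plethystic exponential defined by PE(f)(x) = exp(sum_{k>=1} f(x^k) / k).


With f(x) = x + x^2, the exponent is sum_{k>=1} (x^k + x^(2k)) / k = -ln(1 - x) - ln(1 - x^2). Exponentiating:
PE(x + x^2) = 1 / ((1 - x)(1 - x^2)).
This is the generating function for partitions of n into parts of size 1 or 2. The number of 2's can be any j in 0..57, and the rest are 1's, so
[x^115] = floor(115/2) + 1 = 58.

58


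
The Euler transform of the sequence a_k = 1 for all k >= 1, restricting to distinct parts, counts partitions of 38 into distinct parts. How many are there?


Partitions of 38 into distinct parts can be computed via generating function.
Product (1+x)(1+x^2)(1+x^3)...
The coefficient of x^38 = 864

864


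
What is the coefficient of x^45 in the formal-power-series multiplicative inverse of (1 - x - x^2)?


Let the inverse be f(x) = sum_{k>=0} a_k x^k. From f(x) * (1 - x - x^2) = 1 and matching coefficients:
 x^0: a_0 = 1.
 x^1: a_1 - a_0 = 0, so a_1 = 1.
 x^k (k >= 2): a_k - a_{k-1} - a_{k-2} = 0, i.e. a_k = a_{k-1} + a_{k-2}.
This is the Fibonacci-type recurrence shifted so that a_0 = a_1 = 1.
Iterating: a_0=1, a_1=1, a_2=2, a_3=3, a_4=5, a_5=8, a_6=13, a_7=21, a_8=34, a_9=55, ...
a_45 = 1836311903.

1836311903


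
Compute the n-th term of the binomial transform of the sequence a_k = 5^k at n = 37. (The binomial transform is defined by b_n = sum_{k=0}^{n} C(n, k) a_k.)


With a_k = 5^k, b_n = sum_{k=0}^{n} C(n, k) 5^k = (1 + 5)^n by the binomial theorem.
For n = 37: (1 + 5)^37 = 6^37 = 61886548790943213277031694336.

61886548790943213277031694336


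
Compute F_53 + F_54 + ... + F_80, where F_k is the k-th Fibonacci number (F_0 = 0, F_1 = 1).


Use the identity sum_{k=0}^{N} F_k = F_{N+2} - 1 (which follows from F_{k+2} - F_{k+1} = F_k). Then
sum_{k=53}^{80} F_k = (F_{82} - 1) - (F_{54} - 1) = F_{82} - F_{54}.
Computing: F_{82} = 61305790721611591, F_{54} = 86267571272, so
Sum = 61305790721611591 - 86267571272 = 61305704454040319.

61305704454040319


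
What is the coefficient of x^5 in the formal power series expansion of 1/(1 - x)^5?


The expansion 1/(1 - x)^r = sum_{k>=0} C(k + r - 1, r - 1) x^k follows from the multiset / negative-binomial theorem (or from repeated differentiation of the geometric series).
For r = 5 and k = 5:
C(9, 4) = 362880 / (24 * 120) = 126.

126


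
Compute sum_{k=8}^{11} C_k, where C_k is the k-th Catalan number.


C_8 through C_11: 1430, 4862, 16796, 58786
Sum = 1430 + 4862 + 16796 + 58786
= 81874

81874


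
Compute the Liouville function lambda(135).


The Liouville function is lambda(k) = (-1)^Omega(k), where Omega(k) counts the prime factors of k with multiplicity.
Factoring: 135 = 3 * 3 * 3 * 5, so Omega(135) = 4.
lambda(135) = (-1)^4 = 1.

1


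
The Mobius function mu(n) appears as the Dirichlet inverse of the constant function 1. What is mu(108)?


108 has a squared prime factor, so mu(108) = 0.
Factorization reveals a repeated prime.

0


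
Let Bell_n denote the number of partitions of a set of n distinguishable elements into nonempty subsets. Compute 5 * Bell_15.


Bell_15 can be computed from the Bell triangle or from Dobinski's identity Bell_n = (1/e) * sum_{k>=0} k^n / k!.
Computing Bell_15 = 1382958545.
Then 5 * 1382958545 = 6914792725.

6914792725


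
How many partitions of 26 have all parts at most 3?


Using the generating function (1-x)^(-1)(1-x^2)^(-1)(1-x^3)^(-1),
the coefficient of x^26 counts these restricted partitions.
Result = 70

70


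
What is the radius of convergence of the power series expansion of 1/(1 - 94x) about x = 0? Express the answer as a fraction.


Expanding 1/(1 - 94x) = sum_{k>=0} 94^k x^k, the series converges when |94x| < 1, i.e., |x| < 1/94.
So the radius of convergence is 1/94 = 1/94.

1/94


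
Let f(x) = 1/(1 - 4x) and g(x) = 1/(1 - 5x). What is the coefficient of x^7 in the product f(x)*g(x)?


The coefficient of x^n in f*g is the Cauchy product: sum_{k=0}^{n} a^k * b^(n-k).
With a=4, b=5, n=7:
sum_{k=0}^{7} 4^k * 5^(7-k)
= 325089

325089


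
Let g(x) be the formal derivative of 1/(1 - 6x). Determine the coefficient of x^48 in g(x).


Differentiate termwise: d/dx sum_{k>=0} 6^k x^k = sum_{k>=1} k 6^k x^(k-1) = sum_{j>=0} (j+1) 6^(j+1) x^j.
Equivalently, d/dx [1/(1 - 6x)] = 6/(1 - 6x)^2.
For j = 48: 49 * 6^49 = 49 * 134713546244127343440523266742756048896 = 6600963765962239828585640070395046395904.

6600963765962239828585640070395046395904


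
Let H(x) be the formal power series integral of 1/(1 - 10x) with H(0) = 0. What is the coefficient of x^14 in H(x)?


1/(1 - 10x) = sum_{k>=0} 10^k x^k. Integrating termwise with H(0) = 0:
H(x) = sum_{k>=0} 10^k x^(k+1) / (k+1) = sum_{m>=1} 10^(m-1) x^m / m.
For m = 14: 10^13/14 = 10000000000000/14 = 5000000000000/7.

5000000000000/7


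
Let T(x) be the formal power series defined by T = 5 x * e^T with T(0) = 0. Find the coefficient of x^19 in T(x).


Apply the Lagrange inversion formula: if T = 5 x * phi(T) with phi(t) = e^t, then
[x^n] T = 5^n * (1/n) [t^(n-1)] phi(t)^n = 5^n * (1/n) [t^(n-1)] e^(n t) = 5^n * (1/n) * n^(n-1) / (n-1)! = 5^n * n^(n-1) / n!.
When c = 1 this is the Cayley count of rooted labeled trees on n vertices, divided by n!.
For n = 19: 5^19 * 19^18 / 19! = 19073486328125 * 104127350297911241532841/121645100408832000 = 836240670438354825735321044921875/51218989645824.

836240670438354825735321044921875/51218989645824


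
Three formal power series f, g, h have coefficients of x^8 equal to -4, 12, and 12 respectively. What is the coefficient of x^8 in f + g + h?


Series addition is componentwise:
-4 + 12 + 12
= 20

20


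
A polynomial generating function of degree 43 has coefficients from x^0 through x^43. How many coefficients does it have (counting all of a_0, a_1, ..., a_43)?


A polynomial of degree 43 takes the form a_0 + a_1 x + ... + a_43 x^43.
The number of coefficients is 43 + 1 = 44.

44


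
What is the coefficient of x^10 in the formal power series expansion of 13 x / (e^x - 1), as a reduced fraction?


The exponential generating function for Bernoulli numbers is
x / (e^x - 1) = sum_{k>=0} B_k x^k / k!.
So the coefficient of x^10 in 13 x / (e^x - 1) is 13 B_10 / 10!.
Computing: B_10 = 5/66, 10! = 3628800, giving
13 * 5/66 / 3628800 = 13/47900160.

13/47900160


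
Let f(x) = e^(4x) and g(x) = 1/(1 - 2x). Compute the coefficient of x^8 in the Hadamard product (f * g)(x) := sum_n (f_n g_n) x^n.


Expanding: f_k = 4^k/k! (from e^(4x)) and g_k = 2^k (from 1/(1 - 2x)). So the Hadamard coefficient (f * g)_k = 4^k 2^k / k! = (8)^k / k!.
For k = 8: 8^8/8! = 16777216/40320 = 131072/315.

131072/315


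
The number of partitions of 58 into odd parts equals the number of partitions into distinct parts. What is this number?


Computing partitions of 58 into odd parts (1, 3, 5, ...):
Using the generating function prod_{k>=0} 1/(1-x^(2k+1)),
the count is 8808

8808


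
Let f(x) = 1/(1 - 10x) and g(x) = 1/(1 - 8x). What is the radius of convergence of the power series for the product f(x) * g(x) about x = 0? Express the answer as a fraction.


The radius of 1/(1 - 10x) is 1/10 (nearest singularity at x = 1/10), and the radius of 1/(1 - 8x) is 1/8.
The product f(x)*g(x) = 1/((1 - 10x)(1 - 8x)) has singularities at both 1/10 and 1/8, so its radius of convergence is the distance to the nearest one:
min(1/10, 1/8) = 1/10.

1/10


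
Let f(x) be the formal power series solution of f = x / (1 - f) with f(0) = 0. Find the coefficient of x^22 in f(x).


Apply Lagrange inversion: f = x * phi(f) with phi(t) = 1/(1 - t), so
[x^n] f = (1/n) [t^(n-1)] phi(t)^n = (1/n) [t^(n-1)] (1 - t)^(-n) = (1/n) C(2n - 2, n - 1) = C_{n-1}.
For n = 22: C_21 = C(42, 21) / 22 = 538257874440/22 = 24466267020 = 24466267020.

24466267020


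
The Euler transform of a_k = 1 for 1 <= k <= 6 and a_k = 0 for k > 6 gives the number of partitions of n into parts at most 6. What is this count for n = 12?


Partitions of 12 into parts at most 6:
Using generating function (1-x)^(-1)(1-x^2)^(-1)...(1-x^6)^(-1),
the coefficient of x^12 = 58

58


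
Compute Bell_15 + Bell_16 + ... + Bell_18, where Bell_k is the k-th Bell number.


Recall Bell_k counts set partitions of a k-set (with Bell_0 = 1 by convention).
Bell_15 through Bell_18: 1382958545, 10480142147, 82864869804, 682076806159
Sum = 1382958545 + 10480142147 + 82864869804 + 682076806159 = 776804776655.

776804776655


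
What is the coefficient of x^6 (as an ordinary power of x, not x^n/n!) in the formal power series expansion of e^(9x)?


The exponential series is e^y = sum_{k>=0} y^k / k!. Substituting y = 9x gives
e^(9x) = sum_{k>=0} 9^k x^k / k!.
So the coefficient of x^n is a^n/n! with a = 9, n = 6:
9^6 / 6! = 531441/720 = 59049/80

59049/80


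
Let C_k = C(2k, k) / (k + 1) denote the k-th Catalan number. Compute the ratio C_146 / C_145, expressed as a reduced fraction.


Using C_k = (2k)! / (k! (k+1)!), the ratio C_{k+1}/C_k simplifies to
C_{k+1}/C_k = [(2k+2)! / ((k+1)! (k+2)!)] * [k! (k+1)! / (2k)!]
 = (2k+2)(2k+1) / ((k+1)(k+2)) = 2(2k+1) / (k+2).
For k = 145: 2(2*145 + 1) / (145 + 2) = 582/147 = 194/49.

194/49


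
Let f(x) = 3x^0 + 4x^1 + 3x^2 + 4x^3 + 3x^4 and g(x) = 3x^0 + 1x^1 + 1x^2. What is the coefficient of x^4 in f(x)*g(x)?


Cauchy product at x^4:
3*1 + 4*1 + 3*3
= 16

16


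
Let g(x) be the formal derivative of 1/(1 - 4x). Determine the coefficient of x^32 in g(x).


Differentiate termwise: d/dx sum_{k>=0} 4^k x^k = sum_{k>=1} k 4^k x^(k-1) = sum_{j>=0} (j+1) 4^(j+1) x^j.
Equivalently, d/dx [1/(1 - 4x)] = 4/(1 - 4x)^2.
For j = 32: 33 * 4^33 = 33 * 73786976294838206464 = 2434970217729660813312.

2434970217729660813312


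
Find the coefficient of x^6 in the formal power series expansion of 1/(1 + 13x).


Write 1/(1 + c x) = 1/(1 - (-c) x) and apply the geometric-series identity
1/(1 - y) = sum_{k>=0} y^k to get 1/(1 + c x) = sum_{k>=0} (-c)^k x^k.
So the coefficient of x^k is (-c)^k = (-1)^k * c^k.
Here c = 13 and k = 6:
(-13)^6 = 1 * 4826809 = 4826809

4826809


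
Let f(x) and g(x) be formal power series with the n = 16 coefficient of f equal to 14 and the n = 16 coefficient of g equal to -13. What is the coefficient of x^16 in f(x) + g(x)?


Addition of formal power series is termwise.
The coefficient of x^16 in f + g = 14 + -13
= 1

1


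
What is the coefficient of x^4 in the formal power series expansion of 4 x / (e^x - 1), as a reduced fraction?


The exponential generating function for Bernoulli numbers is
x / (e^x - 1) = sum_{k>=0} B_k x^k / k!.
So the coefficient of x^4 in 4 x / (e^x - 1) is 4 B_4 / 4!.
Computing: B_4 = -1/30, 4! = 24, giving
4 * -1/30 / 24 = -1/180.

-1/180
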